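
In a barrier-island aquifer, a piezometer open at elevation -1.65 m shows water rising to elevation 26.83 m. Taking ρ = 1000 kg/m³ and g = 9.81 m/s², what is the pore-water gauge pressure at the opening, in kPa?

P ≈ 279 kPa

Pressure head ψ = h − z = 26.83 − (-1.65) = 28.48 m.
P = ρgψ = 1000 × 9.81 × 28.48 = 279389 Pa ≈ 279 kPa.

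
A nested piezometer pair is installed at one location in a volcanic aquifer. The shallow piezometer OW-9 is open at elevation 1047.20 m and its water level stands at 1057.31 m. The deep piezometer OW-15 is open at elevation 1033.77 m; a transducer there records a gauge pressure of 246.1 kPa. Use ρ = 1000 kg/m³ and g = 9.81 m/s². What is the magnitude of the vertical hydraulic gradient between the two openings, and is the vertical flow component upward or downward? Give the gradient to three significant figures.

|i_v| ≈ 0.115; vertical flow is upward

Total head at OW-9: h = 1057.31 m (water level in the standpipe).
Pressure head at OW-15: ψ = P/(ρg) = 246.1×1000 / (1000 × 9.81) = 25.09 m.
Total head at OW-15: h = z + ψ = 1033.77 + 25.09 = 1058.86 m.
Δh = h(OW-9) − h(OW-15) = 1057.31 − 1058.86 = -1.55 m.
Vertical separation Δz = 1047.20 − 1033.77 = 13.43 m.
|i_v| = |Δh| / Δz = 1.55 / 13.43 = 0.115.
Head is higher in the deep piezometer, so vertical flow is upward (discharge condition).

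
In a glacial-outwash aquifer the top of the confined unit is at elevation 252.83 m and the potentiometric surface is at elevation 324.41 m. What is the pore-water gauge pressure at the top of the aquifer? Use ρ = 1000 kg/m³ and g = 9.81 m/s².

P ≈ 702 kPa

Pressure head at the aquifer top: ψ = h − z = 324.41 − 252.83 = 71.58 m.
P = ρgψ = 1000 × 9.81 × 71.58 = 702200 Pa ≈ 702 kPa.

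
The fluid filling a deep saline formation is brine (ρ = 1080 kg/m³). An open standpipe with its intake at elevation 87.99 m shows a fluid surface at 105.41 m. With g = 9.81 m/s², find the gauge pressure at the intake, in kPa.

Pressure head ψ = h − z = 105.41 − 87.99 = 17.42 m.
P = ρgψ = 1080 × 9.81 × 17.42 = 184561 Pa ≈ 185 kPa.

P ≈ 185 kPa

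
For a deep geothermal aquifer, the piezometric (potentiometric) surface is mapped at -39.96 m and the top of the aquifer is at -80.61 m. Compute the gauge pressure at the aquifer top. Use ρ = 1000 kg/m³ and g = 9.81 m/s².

P ≈ 399 kPa

Pressure head at the aquifer top: ψ = h − z = -39.96 − (-80.61) = 40.65 m.
P = ρgψ = 1000 × 9.81 × 40.65 = 398776 Pa ≈ 399 kPa.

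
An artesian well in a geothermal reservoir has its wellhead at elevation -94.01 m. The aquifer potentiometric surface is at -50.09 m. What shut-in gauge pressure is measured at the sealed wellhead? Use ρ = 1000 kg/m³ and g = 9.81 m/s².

Head above the cap: Δh = -50.09 − (-94.01) = 43.92 m.
P = ρgΔh = 1000 × 9.81 × 43.92 = 430855 Pa ≈ 431 kPa.

P ≈ 431 kPa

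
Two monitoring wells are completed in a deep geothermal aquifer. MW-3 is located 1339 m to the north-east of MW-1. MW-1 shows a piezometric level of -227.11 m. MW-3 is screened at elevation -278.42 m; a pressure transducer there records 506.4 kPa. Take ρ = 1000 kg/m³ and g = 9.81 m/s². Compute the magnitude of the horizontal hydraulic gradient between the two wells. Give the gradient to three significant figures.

i ≈ 0.000232

Total head at MW-1: h = -227.11 m (water level in the piezometer is the total head).
Pressure head at MW-3: ψ = P/(ρg) = 506.4×1000 / (1000 × 9.81) = 51.62 m.
Total head at MW-3: h = z + ψ = -278.42 + 51.62 = -226.80 m.
Head difference: h(MW-1) − h(MW-3) = -227.11 − (-226.80) = -0.31 m.
Hydraulic gradient: i = |Δh| / L = 0.31 / 1339 = 0.000232.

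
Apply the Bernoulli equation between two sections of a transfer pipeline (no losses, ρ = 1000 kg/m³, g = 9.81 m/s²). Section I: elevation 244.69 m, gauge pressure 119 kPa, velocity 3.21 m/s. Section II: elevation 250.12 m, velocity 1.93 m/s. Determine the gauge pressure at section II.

P₂ ≈ 69.0 kPa

Pressure head at I: ψ₁ = P₁/(ρg) = 119×1000 / (1000 × 9.81) = 12.13 m.
Velocity heads: v₁²/2g = 3.21²/19.62 = 0.525 m; v₂²/2g = 1.93²/19.62 = 0.190 m.
Total head H = z₁ + ψ₁ + v₁²/2g = 244.69 + 12.13 + 0.525 = 257.34 m.
ψ₂ = H − z₂ − v₂²/2g = 257.34 − 250.12 − 0.190 = 7.03 m.
P₂ = ρgψ₂ = 1000 × 9.81 × 7.03 ≈ 69.0 kPa.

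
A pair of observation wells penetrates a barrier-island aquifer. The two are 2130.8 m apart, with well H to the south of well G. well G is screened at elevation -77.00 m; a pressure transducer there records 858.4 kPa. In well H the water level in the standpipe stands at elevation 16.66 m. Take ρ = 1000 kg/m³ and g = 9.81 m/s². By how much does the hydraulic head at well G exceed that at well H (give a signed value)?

Pressure head at well G: ψ = P/(ρg) = 858.4×1000 / (1000 × 9.81) = 87.50 m.
Total head at well G: h = z + ψ = -77.00 + 87.50 = 10.50 m.
Total head at well H: h = 16.66 m (water level in the piezometer is the total head).
Head difference: h(well G) − h(well H) = 10.50 − 16.66 = -6.16 m.

Δh ≈ -6.16 m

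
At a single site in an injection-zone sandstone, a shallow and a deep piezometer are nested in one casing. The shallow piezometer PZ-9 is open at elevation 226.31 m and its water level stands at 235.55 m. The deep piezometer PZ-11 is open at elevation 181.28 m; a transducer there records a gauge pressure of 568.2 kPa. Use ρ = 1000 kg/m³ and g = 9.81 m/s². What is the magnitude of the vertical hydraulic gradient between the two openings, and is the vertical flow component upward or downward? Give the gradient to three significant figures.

|i_v| ≈ 0.0811; vertical flow is upward

Total head at PZ-9: h = 235.55 m (water level in the standpipe).
Pressure head at PZ-11: ψ = P/(ρg) = 568.2×1000 / (1000 × 9.81) = 57.92 m.
Total head at PZ-11: h = z + ψ = 181.28 + 57.92 = 239.20 m.
Δh = h(PZ-9) − h(PZ-11) = 235.55 − 239.20 = -3.65 m.
Vertical separation Δz = 226.31 − 181.28 = 45.03 m.
|i_v| = |Δh| / Δz = 3.65 / 45.03 = 0.0811.
Head is higher in the deep piezometer, so vertical flow is upward (discharge condition).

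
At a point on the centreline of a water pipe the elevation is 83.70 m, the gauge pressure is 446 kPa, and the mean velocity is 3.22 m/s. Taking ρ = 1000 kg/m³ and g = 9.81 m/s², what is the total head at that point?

h ≈ 129.69 m

Pressure head ψ = P/(ρg) = 446×1000 / (1000 × 9.81) = 45.46 m.
Velocity head = v²/(2g) = 3.22² / (2 × 9.81) = 0.528 m.
h = z + ψ + v²/(2g) = 83.70 + 45.46 + 0.528 = 129.69 m.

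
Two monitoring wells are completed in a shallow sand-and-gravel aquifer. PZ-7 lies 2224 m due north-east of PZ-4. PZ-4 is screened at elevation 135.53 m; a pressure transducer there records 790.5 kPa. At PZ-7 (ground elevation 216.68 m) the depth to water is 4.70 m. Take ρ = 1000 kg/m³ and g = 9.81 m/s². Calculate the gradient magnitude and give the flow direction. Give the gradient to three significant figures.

Pressure head at PZ-4: ψ = P/(ρg) = 790.5×1000 / (1000 × 9.81) = 80.58 m.
Total head at PZ-4: h = z + ψ = 135.53 + 80.58 = 216.11 m.
Total head at PZ-7: h = 216.68 − 4.70 = 211.98 m.
Head difference: h(PZ-4) − h(PZ-7) = 216.11 − 211.98 = 4.13 m.
Hydraulic gradient: i = |Δh| / L = 4.13 / 2224 = 0.00186.
Flow is from higher to lower head: from PZ-4 toward PZ-7, i.e. toward the north-east.

i ≈ 0.00186; groundwater flows toward the north-east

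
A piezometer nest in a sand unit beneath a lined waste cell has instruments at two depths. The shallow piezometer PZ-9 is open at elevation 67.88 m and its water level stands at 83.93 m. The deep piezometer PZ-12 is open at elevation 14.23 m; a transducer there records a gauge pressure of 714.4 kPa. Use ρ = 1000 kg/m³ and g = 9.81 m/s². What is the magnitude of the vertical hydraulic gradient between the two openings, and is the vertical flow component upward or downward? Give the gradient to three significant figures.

Total head at PZ-9: h = 83.93 m (water level in the standpipe).
Pressure head at PZ-12: ψ = P/(ρg) = 714.4×1000 / (1000 × 9.81) = 72.82 m.
Total head at PZ-12: h = z + ψ = 14.23 + 72.82 = 87.05 m.
Δh = h(PZ-9) − h(PZ-12) = 83.93 − 87.05 = -3.12 m.
Vertical separation Δz = 67.88 − 14.23 = 53.65 m.
|i_v| = |Δh| / Δz = 3.12 / 53.65 = 0.0582.
Head is higher in the deep piezometer, so vertical flow is upward (discharge condition).

|i_v| ≈ 0.0582; vertical flow is upward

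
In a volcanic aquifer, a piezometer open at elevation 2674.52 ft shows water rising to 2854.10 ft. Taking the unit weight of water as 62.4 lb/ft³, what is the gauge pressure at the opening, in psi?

Pressure head ψ = h − z = 2854.10 − 2674.52 = 179.58 ft.
P = γ·ψ / 144 = 62.4 × 179.58 / 144 = 77.8 psi.

P ≈ 77.8 psi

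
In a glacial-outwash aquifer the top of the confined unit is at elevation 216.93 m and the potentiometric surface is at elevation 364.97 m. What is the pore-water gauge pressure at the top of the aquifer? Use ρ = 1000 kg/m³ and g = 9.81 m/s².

P ≈ 1450 kPa

Pressure head at the aquifer top: ψ = h − z = 364.97 − 216.93 = 148.04 m.
P = ρgψ = 1000 × 9.81 × 148.04 = 1452272 Pa ≈ 1450 kPa.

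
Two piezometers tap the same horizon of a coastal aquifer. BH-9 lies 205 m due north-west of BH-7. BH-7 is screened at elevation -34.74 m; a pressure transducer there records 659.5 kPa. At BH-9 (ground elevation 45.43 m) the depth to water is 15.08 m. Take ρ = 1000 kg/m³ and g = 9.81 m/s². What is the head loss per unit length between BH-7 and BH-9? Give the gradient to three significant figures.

Pressure head at BH-7: ψ = P/(ρg) = 659.5×1000 / (1000 × 9.81) = 67.23 m.
Total head at BH-7: h = z + ψ = -34.74 + 67.23 = 32.49 m.
Total head at BH-9: h = 45.43 − 15.08 = 30.35 m.
Head difference: h(BH-7) − h(BH-9) = 32.49 − 30.35 = 2.14 m.
Hydraulic gradient: i = |Δh| / L = 2.14 / 205 = 0.0104.

i ≈ 0.0104 m/m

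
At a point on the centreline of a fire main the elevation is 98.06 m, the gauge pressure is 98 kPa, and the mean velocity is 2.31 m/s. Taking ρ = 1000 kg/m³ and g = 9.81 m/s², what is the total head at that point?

Pressure head ψ = P/(ρg) = 98×1000 / (1000 × 9.81) = 9.99 m.
Velocity head = v²/(2g) = 2.31² / (2 × 9.81) = 0.272 m.
h = z + ψ + v²/(2g) = 98.06 + 9.99 + 0.272 = 108.32 m.

h ≈ 108.32 m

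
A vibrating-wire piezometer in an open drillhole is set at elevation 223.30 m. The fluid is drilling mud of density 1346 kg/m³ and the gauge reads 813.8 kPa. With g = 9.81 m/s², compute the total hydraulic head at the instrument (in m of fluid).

h ≈ 284.93 m

ψ = P/(ρg) = 813.8×1000 / (1346 × 9.81) = 61.63 m.
h = z + ψ = 223.30 + 61.63 = 284.93 m.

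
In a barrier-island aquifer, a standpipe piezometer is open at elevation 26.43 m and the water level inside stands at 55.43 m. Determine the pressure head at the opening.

Total head h = 55.43 m (the water-surface elevation in the piezometer).
Pressure head ψ = h − z = 55.43 − 26.43 = 29.00 m.

ψ ≈ 29.00 m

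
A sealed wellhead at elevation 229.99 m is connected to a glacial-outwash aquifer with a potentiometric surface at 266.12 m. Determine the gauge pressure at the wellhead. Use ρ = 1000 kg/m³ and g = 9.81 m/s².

P ≈ 354 kPa

Head above the cap: Δh = 266.12 − 229.99 = 36.13 m.
P = ρgΔh = 1000 × 9.81 × 36.13 = 354435 Pa ≈ 354 kPa.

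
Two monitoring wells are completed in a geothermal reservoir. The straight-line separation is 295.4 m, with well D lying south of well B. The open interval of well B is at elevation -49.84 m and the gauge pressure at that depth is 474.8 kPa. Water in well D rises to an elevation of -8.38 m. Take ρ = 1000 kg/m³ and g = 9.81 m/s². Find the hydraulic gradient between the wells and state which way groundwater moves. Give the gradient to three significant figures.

Pressure head at well B: ψ = P/(ρg) = 474.8×1000 / (1000 × 9.81) = 48.40 m.
Total head at well B: h = z + ψ = -49.84 + 48.40 = -1.44 m.
Total head at well D: h = -8.38 m (water level in the piezometer is the total head).
Head difference: h(well B) − h(well D) = -1.44 − (-8.38) = 6.94 m.
Hydraulic gradient: i = |Δh| / L = 6.94 / 295.4 = 0.0235.
Flow is from higher to lower head: from well B toward well D, i.e. toward the south.

i ≈ 0.0235; groundwater flows toward the south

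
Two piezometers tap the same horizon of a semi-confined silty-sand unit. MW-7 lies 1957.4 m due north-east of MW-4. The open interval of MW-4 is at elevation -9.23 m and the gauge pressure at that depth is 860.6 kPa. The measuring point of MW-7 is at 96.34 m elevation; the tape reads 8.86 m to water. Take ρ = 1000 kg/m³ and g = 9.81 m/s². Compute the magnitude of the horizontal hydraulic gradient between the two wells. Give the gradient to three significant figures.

i ≈ 0.00459

Pressure head at MW-4: ψ = P/(ρg) = 860.6×1000 / (1000 × 9.81) = 87.73 m.
Total head at MW-4: h = z + ψ = -9.23 + 87.73 = 78.50 m.
Total head at MW-7: h = 96.34 − 8.86 = 87.48 m.
Head difference: h(MW-4) − h(MW-7) = 78.50 − 87.48 = -8.98 m.
Hydraulic gradient: i = |Δh| / L = 8.98 / 1957.4 = 0.00459.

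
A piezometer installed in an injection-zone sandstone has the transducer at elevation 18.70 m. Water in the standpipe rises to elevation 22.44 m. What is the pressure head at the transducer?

Total head h = 22.44 m (the water-surface elevation in the piezometer).
Pressure head ψ = h − z = 22.44 − 18.70 = 3.74 m.

ψ ≈ 3.74 m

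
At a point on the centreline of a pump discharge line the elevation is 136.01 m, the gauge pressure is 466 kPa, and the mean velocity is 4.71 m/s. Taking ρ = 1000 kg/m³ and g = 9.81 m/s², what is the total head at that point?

Pressure head ψ = P/(ρg) = 466×1000 / (1000 × 9.81) = 47.50 m.
Velocity head = v²/(2g) = 4.71² / (2 × 9.81) = 1.131 m.
h = z + ψ + v²/(2g) = 136.01 + 47.50 + 1.131 = 184.64 m.

h ≈ 184.64 m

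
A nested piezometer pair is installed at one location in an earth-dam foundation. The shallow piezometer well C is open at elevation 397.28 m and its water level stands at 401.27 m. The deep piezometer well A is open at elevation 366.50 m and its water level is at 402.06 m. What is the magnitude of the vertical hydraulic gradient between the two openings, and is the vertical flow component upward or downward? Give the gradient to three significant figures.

|i_v| ≈ 0.0257; vertical flow is upward

Total head at well C: h = 401.27 m (water level in the standpipe).
Total head at well A: h = 402.06 m.
Δh = h(well C) − h(well A) = 401.27 − 402.06 = -0.79 m.
Vertical separation Δz = 397.28 − 366.50 = 30.78 m.
|i_v| = |Δh| / Δz = 0.79 / 30.78 = 0.0257.
Head is higher in the deep piezometer, so vertical flow is upward (discharge condition).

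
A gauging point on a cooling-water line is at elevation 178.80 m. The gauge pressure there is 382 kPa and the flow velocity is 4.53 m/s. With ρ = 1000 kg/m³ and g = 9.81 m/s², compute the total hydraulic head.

Pressure head ψ = P/(ρg) = 382×1000 / (1000 × 9.81) = 38.94 m.
Velocity head = v²/(2g) = 4.53² / (2 × 9.81) = 1.046 m.
h = z + ψ + v²/(2g) = 178.80 + 38.94 + 1.046 = 218.79 m.

h ≈ 218.79 m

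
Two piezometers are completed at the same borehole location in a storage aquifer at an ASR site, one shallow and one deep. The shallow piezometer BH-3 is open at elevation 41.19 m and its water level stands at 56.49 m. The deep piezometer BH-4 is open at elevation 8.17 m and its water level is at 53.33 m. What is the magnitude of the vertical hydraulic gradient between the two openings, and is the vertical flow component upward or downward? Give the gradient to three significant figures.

|i_v| ≈ 0.0957; vertical flow is downward

Total head at BH-3: h = 56.49 m (water level in the standpipe).
Total head at BH-4: h = 53.33 m.
Δh = h(BH-3) − h(BH-4) = 56.49 − 53.33 = 3.16 m.
Vertical separation Δz = 41.19 − 8.17 = 33.02 m.
|i_v| = |Δh| / Δz = 3.16 / 33.02 = 0.0957.
Head is higher in the shallow piezometer, so vertical flow is downward (recharge condition).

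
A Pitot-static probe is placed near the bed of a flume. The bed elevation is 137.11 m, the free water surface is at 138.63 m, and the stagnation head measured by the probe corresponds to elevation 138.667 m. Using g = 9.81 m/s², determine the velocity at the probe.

v ≈ 0.852 m/s

Near the bed, under hydrostatic conditions, the piezometric head (z + ψ) equals the free-surface elevation, 138.63 m.
Velocity head = total − piezometric = 138.667 − 138.63 = 0.037 m.
v = √(2g·h_v) = √(2 × 9.81 × 0.037) = 0.852 m/s.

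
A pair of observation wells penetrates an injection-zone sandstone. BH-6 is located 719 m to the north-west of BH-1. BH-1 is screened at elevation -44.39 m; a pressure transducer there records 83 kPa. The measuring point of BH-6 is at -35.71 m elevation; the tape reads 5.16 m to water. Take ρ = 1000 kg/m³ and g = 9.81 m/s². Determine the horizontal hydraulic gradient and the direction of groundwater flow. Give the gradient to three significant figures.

i ≈ 0.00687; groundwater flows toward the north-west

Pressure head at BH-1: ψ = P/(ρg) = 83×1000 / (1000 × 9.81) = 8.46 m.
Total head at BH-1: h = z + ψ = -44.39 + 8.46 = -35.93 m.
Total head at BH-6: h = -35.71 − 5.16 = -40.87 m.
Head difference: h(BH-1) − h(BH-6) = -35.93 − (-40.87) = 4.94 m.
Hydraulic gradient: i = |Δh| / L = 4.94 / 719 = 0.00687.
Flow is from higher to lower head: from BH-1 toward BH-6, i.e. toward the north-west.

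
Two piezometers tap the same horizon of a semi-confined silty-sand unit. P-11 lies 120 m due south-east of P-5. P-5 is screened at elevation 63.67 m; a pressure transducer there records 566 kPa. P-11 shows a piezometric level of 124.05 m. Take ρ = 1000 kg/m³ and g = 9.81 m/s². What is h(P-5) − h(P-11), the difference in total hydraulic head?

Δh ≈ -2.68 m

Pressure head at P-5: ψ = P/(ρg) = 566×1000 / (1000 × 9.81) = 57.70 m.
Total head at P-5: h = z + ψ = 63.67 + 57.70 = 121.37 m.
Total head at P-11: h = 124.05 m (water level in the piezometer is the total head).
Head difference: h(P-5) − h(P-11) = 121.37 − 124.05 = -2.68 m.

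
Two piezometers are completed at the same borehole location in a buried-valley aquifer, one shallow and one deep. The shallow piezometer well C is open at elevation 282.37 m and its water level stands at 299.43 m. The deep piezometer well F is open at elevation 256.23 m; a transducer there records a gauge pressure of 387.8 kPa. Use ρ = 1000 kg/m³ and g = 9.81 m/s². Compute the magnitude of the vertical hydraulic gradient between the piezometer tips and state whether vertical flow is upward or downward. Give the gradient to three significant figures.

Total head at well C: h = 299.43 m (water level in the standpipe).
Pressure head at well F: ψ = P/(ρg) = 387.8×1000 / (1000 × 9.81) = 39.53 m.
Total head at well F: h = z + ψ = 256.23 + 39.53 = 295.76 m.
Δh = h(well C) − h(well F) = 299.43 − 295.76 = 3.67 m.
Vertical separation Δz = 282.37 − 256.23 = 26.14 m.
|i_v| = |Δh| / Δz = 3.67 / 26.14 = 0.140.
Head is higher in the shallow piezometer, so vertical flow is downward (recharge condition).

|i_v| ≈ 0.140; vertical flow is downward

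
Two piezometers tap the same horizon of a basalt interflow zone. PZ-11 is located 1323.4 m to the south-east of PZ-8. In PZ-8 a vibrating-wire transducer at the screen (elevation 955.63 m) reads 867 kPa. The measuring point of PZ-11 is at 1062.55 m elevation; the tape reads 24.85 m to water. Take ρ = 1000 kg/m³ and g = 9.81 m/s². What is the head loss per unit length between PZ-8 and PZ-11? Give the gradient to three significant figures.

i ≈ 0.00477 m/m

Pressure head at PZ-8: ψ = P/(ρg) = 867×1000 / (1000 × 9.81) = 88.38 m.
Total head at PZ-8: h = z + ψ = 955.63 + 88.38 = 1044.01 m.
Total head at PZ-11: h = 1062.55 − 24.85 = 1037.70 m.
Head difference: h(PZ-8) − h(PZ-11) = 1044.01 − 1037.70 = 6.31 m.
Hydraulic gradient: i = |Δh| / L = 6.31 / 1323.4 = 0.00477.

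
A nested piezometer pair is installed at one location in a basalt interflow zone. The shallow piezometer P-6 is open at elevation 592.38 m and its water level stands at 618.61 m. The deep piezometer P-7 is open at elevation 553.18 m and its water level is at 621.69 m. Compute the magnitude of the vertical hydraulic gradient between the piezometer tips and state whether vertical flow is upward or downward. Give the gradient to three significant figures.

|i_v| ≈ 0.0786; vertical flow is upward

Total head at P-6: h = 618.61 m (water level in the standpipe).
Total head at P-7: h = 621.69 m.
Δh = h(P-6) − h(P-7) = 618.61 − 621.69 = -3.08 m.
Vertical separation Δz = 592.38 − 553.18 = 39.20 m.
|i_v| = |Δh| / Δz = 3.08 / 39.20 = 0.0786.
Head is higher in the deep piezometer, so vertical flow is upward (discharge condition).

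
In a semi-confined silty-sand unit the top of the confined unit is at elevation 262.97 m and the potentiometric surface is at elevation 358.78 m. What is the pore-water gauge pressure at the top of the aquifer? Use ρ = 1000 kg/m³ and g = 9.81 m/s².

Pressure head at the aquifer top: ψ = h − z = 358.78 − 262.97 = 95.81 m.
P = ρgψ = 1000 × 9.81 × 95.81 = 939896 Pa ≈ 940 kPa.

P ≈ 940 kPa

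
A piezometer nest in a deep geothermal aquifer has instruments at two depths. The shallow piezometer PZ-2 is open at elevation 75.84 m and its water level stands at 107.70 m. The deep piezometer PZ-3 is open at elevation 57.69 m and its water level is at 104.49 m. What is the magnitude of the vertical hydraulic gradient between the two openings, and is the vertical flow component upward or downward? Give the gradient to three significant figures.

|i_v| ≈ 0.177; vertical flow is downward

Total head at PZ-2: h = 107.70 m (water level in the standpipe).
Total head at PZ-3: h = 104.49 m.
Δh = h(PZ-2) − h(PZ-3) = 107.70 − 104.49 = 3.21 m.
Vertical separation Δz = 75.84 − 57.69 = 18.15 m.
|i_v| = |Δh| / Δz = 3.21 / 18.15 = 0.177.
Head is higher in the shallow piezometer, so vertical flow is downward (recharge condition).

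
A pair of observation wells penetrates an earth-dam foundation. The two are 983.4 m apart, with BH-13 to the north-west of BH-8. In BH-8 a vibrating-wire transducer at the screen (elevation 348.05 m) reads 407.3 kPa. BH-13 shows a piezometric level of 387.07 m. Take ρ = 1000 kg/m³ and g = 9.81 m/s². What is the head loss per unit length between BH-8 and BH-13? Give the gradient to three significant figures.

Pressure head at BH-8: ψ = P/(ρg) = 407.3×1000 / (1000 × 9.81) = 41.52 m.
Total head at BH-8: h = z + ψ = 348.05 + 41.52 = 389.57 m.
Total head at BH-13: h = 387.07 m (water level in the piezometer is the total head).
Head difference: h(BH-8) − h(BH-13) = 389.57 − 387.07 = 2.50 m.
Hydraulic gradient: i = |Δh| / L = 2.50 / 983.4 = 0.00254.

i ≈ 0.00254 m/m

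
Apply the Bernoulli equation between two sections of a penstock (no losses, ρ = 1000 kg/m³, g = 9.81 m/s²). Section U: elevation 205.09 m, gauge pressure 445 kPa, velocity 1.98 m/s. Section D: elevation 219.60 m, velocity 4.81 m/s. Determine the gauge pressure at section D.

P₂ ≈ 293 kPa

Pressure head at U: ψ₁ = P₁/(ρg) = 445×1000 / (1000 × 9.81) = 45.36 m.
Velocity heads: v₁²/2g = 1.98²/19.62 = 0.200 m; v₂²/2g = 4.81²/19.62 = 1.179 m.
Total head H = z₁ + ψ₁ + v₁²/2g = 205.09 + 45.36 + 0.200 = 250.65 m.
ψ₂ = H − z₂ − v₂²/2g = 250.65 − 219.60 − 1.179 = 29.87 m.
P₂ = ρgψ₂ = 1000 × 9.81 × 29.87 ≈ 293 kPa.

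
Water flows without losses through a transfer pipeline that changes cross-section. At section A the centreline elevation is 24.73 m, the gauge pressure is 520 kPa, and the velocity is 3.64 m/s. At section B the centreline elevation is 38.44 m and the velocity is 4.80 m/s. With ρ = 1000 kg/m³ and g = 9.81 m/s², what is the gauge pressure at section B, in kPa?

Pressure head at A: ψ₁ = P₁/(ρg) = 520×1000 / (1000 × 9.81) = 53.01 m.
Velocity heads: v₁²/2g = 3.64²/19.62 = 0.675 m; v₂²/2g = 4.80²/19.62 = 1.174 m.
Total head H = z₁ + ψ₁ + v₁²/2g = 24.73 + 53.01 + 0.675 = 78.41 m.
ψ₂ = H − z₂ − v₂²/2g = 78.41 − 38.44 − 1.174 = 38.80 m.
P₂ = ρgψ₂ = 1000 × 9.81 × 38.80 ≈ 381 kPa.

P₂ ≈ 381 kPa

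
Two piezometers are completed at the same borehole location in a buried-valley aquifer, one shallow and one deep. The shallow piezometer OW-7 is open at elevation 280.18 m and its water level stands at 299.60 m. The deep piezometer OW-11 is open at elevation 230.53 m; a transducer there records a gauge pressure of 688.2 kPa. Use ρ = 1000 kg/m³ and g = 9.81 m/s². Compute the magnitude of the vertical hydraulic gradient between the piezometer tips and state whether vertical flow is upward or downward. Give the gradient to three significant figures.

|i_v| ≈ 0.0218; vertical flow is upward

Total head at OW-7: h = 299.60 m (water level in the standpipe).
Pressure head at OW-11: ψ = P/(ρg) = 688.2×1000 / (1000 × 9.81) = 70.15 m.
Total head at OW-11: h = z + ψ = 230.53 + 70.15 = 300.68 m.
Δh = h(OW-7) − h(OW-11) = 299.60 − 300.68 = -1.08 m.
Vertical separation Δz = 280.18 − 230.53 = 49.65 m.
|i_v| = |Δh| / Δz = 1.08 / 49.65 = 0.0218.
Head is higher in the deep piezometer, so vertical flow is upward (discharge condition).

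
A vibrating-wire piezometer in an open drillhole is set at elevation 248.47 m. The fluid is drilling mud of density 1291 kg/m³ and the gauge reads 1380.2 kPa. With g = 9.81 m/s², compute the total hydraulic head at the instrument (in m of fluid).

ψ = P/(ρg) = 1380.2×1000 / (1291 × 9.81) = 108.98 m.
h = z + ψ = 248.47 + 108.98 = 357.45 m.

h ≈ 357.45 m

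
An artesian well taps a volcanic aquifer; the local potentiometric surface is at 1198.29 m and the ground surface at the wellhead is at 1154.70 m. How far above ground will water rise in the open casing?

≈ 43.59 m above ground

Water rises to the potentiometric surface, so the rise above ground = 1198.29 − 1154.70 = 43.59 m.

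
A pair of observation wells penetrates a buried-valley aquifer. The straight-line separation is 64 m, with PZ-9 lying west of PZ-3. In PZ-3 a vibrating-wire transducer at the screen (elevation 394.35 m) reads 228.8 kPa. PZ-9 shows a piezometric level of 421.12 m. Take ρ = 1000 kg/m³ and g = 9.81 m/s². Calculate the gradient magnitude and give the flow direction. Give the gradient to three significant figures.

Pressure head at PZ-3: ψ = P/(ρg) = 228.8×1000 / (1000 × 9.81) = 23.32 m.
Total head at PZ-3: h = z + ψ = 394.35 + 23.32 = 417.67 m.
Total head at PZ-9: h = 421.12 m (water level in the piezometer is the total head).
Head difference: h(PZ-3) − h(PZ-9) = 417.67 − 421.12 = -3.45 m.
Hydraulic gradient: i = |Δh| / L = 3.45 / 64 = 0.0539.
Flow is from higher to lower head: from PZ-9 toward PZ-3, i.e. toward the east.

i ≈ 0.0539; groundwater flows toward the east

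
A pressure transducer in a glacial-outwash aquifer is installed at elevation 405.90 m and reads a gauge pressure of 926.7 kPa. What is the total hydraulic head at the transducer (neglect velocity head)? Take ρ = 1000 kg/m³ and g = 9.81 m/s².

h ≈ 500.36 m

ψ = P/(ρg) = 926.7×1000 / (1000 × 9.81) = 94.46 m.
h = z + ψ = 405.90 + 94.46 = 500.36 m.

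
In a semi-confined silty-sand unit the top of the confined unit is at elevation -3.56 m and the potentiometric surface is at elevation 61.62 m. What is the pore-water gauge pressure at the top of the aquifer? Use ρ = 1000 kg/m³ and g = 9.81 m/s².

P ≈ 639 kPa

Pressure head at the aquifer top: ψ = h − z = 61.62 − (-3.56) = 65.18 m.
P = ρgψ = 1000 × 9.81 × 65.18 = 639416 Pa ≈ 639 kPa.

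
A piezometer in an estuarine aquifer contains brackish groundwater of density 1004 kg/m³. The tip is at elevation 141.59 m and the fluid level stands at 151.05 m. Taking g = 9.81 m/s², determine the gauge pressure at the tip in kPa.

P ≈ 93.2 kPa

Pressure head ψ = h − z = 151.05 − 141.59 = 9.46 m.
P = ρgψ = 1004 × 9.81 × 9.46 = 93174 Pa ≈ 93.2 kPa.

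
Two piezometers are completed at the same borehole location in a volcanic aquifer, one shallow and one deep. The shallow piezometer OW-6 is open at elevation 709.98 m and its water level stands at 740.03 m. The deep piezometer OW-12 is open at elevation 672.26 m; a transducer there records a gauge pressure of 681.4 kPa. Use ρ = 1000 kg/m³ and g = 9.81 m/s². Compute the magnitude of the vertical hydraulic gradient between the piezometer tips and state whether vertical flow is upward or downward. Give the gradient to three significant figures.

Total head at OW-6: h = 740.03 m (water level in the standpipe).
Pressure head at OW-12: ψ = P/(ρg) = 681.4×1000 / (1000 × 9.81) = 69.46 m.
Total head at OW-12: h = z + ψ = 672.26 + 69.46 = 741.72 m.
Δh = h(OW-6) − h(OW-12) = 740.03 − 741.72 = -1.69 m.
Vertical separation Δz = 709.98 − 672.26 = 37.72 m.
|i_v| = |Δh| / Δz = 1.69 / 37.72 = 0.0448.
Head is higher in the deep piezometer, so vertical flow is upward (discharge condition).

|i_v| ≈ 0.0448; vertical flow is upward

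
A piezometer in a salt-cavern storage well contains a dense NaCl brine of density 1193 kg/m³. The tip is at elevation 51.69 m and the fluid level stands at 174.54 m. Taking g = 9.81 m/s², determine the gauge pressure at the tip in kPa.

Pressure head ψ = h − z = 174.54 − 51.69 = 122.85 m.
P = ρgψ = 1193 × 9.81 × 122.85 = 1437754 Pa ≈ 1440 kPa.

P ≈ 1440 kPa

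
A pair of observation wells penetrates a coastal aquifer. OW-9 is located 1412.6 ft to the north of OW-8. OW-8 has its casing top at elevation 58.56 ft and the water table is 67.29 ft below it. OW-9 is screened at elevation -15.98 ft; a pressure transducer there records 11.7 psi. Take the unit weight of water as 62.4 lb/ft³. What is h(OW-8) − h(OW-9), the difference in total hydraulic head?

Total head at OW-8: h = 58.56 − 67.29 = -8.73 ft.
Pressure head at OW-9: ψ = 144·P/γ = 144 × 11.7 / 62.4 = 27.00 ft.
Total head at OW-9: h = z + ψ = -15.98 + 27.00 = 11.02 ft.
Head difference: h(OW-8) − h(OW-9) = -8.73 − 11.02 = -19.75 ft.

Δh ≈ -19.75 ft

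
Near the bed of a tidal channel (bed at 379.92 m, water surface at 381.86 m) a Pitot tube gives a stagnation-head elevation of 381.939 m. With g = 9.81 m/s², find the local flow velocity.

v ≈ 1.24 m/s

Near the bed, under hydrostatic conditions, the piezometric head (z + ψ) equals the free-surface elevation, 381.86 m.
Velocity head = total − piezometric = 381.939 − 381.86 = 0.079 m.
v = √(2g·h_v) = √(2 × 9.81 × 0.079) = 1.24 m/s.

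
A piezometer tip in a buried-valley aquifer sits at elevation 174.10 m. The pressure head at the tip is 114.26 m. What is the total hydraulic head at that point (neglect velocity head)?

h = z + ψ = 174.10 + 114.26 = 288.36 m.

h ≈ 288.36 m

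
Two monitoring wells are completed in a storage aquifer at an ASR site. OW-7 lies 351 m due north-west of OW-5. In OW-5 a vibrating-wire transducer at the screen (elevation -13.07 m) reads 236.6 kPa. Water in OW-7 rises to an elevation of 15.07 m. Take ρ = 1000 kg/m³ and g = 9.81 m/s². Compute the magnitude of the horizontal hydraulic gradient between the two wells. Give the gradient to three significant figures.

i ≈ 0.0115

Pressure head at OW-5: ψ = P/(ρg) = 236.6×1000 / (1000 × 9.81) = 24.12 m.
Total head at OW-5: h = z + ψ = -13.07 + 24.12 = 11.05 m.
Total head at OW-7: h = 15.07 m (water level in the piezometer is the total head).
Head difference: h(OW-5) − h(OW-7) = 11.05 − 15.07 = -4.02 m.
Hydraulic gradient: i = |Δh| / L = 4.02 / 351 = 0.0115.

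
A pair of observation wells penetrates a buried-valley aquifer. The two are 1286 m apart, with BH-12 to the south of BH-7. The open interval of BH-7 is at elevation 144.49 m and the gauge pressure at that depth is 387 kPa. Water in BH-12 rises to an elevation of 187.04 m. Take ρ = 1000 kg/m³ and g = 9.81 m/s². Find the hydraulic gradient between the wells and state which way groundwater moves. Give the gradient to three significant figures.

Pressure head at BH-7: ψ = P/(ρg) = 387×1000 / (1000 × 9.81) = 39.45 m.
Total head at BH-7: h = z + ψ = 144.49 + 39.45 = 183.94 m.
Total head at BH-12: h = 187.04 m (water level in the piezometer is the total head).
Head difference: h(BH-7) − h(BH-12) = 183.94 − 187.04 = -3.10 m.
Hydraulic gradient: i = |Δh| / L = 3.10 / 1286 = 0.00241.
Flow is from higher to lower head: from BH-12 toward BH-7, i.e. toward the north.

i ≈ 0.00241; groundwater flows toward the north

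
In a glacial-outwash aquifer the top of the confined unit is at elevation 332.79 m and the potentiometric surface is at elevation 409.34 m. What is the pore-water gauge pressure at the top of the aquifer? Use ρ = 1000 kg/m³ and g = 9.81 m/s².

Pressure head at the aquifer top: ψ = h − z = 409.34 − 332.79 = 76.55 m.
P = ρgψ = 1000 × 9.81 × 76.55 = 750955 Pa ≈ 751 kPa.

P ≈ 751 kPa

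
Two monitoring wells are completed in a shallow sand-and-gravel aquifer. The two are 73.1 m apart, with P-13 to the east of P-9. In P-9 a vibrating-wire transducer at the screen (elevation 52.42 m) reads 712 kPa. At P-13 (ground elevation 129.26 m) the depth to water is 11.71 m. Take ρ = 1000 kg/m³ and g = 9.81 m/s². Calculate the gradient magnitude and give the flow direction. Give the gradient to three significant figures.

i ≈ 0.102; groundwater flows toward the east

Pressure head at P-9: ψ = P/(ρg) = 712×1000 / (1000 × 9.81) = 72.58 m.
Total head at P-9: h = z + ψ = 52.42 + 72.58 = 125.00 m.
Total head at P-13: h = 129.26 − 11.71 = 117.55 m.
Head difference: h(P-9) − h(P-13) = 125.00 − 117.55 = 7.45 m.
Hydraulic gradient: i = |Δh| / L = 7.45 / 73.1 = 0.102.
Flow is from higher to lower head: from P-9 toward P-13, i.e. toward the east.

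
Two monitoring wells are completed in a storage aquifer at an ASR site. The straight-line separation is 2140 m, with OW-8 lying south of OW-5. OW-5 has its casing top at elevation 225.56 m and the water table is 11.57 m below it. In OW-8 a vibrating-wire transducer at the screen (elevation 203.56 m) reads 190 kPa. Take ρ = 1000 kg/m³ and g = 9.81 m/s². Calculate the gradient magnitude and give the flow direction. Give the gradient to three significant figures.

Total head at OW-5: h = 225.56 − 11.57 = 213.99 m.
Pressure head at OW-8: ψ = P/(ρg) = 190×1000 / (1000 × 9.81) = 19.37 m.
Total head at OW-8: h = z + ψ = 203.56 + 19.37 = 222.93 m.
Head difference: h(OW-5) − h(OW-8) = 213.99 − 222.93 = -8.94 m.
Hydraulic gradient: i = |Δh| / L = 8.94 / 2140 = 0.00418.
Flow is from higher to lower head: from OW-8 toward OW-5, i.e. toward the north.

i ≈ 0.00418; groundwater flows toward the north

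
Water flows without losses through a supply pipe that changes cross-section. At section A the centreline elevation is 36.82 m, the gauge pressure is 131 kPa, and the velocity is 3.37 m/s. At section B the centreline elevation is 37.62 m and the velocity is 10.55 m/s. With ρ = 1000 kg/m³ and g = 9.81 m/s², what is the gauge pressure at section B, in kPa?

Pressure head at A: ψ₁ = P₁/(ρg) = 131×1000 / (1000 × 9.81) = 13.35 m.
Velocity heads: v₁²/2g = 3.37²/19.62 = 0.579 m; v₂²/2g = 10.55²/19.62 = 5.673 m.
Total head H = z₁ + ψ₁ + v₁²/2g = 36.82 + 13.35 + 0.579 = 50.75 m.
ψ₂ = H − z₂ − v₂²/2g = 50.75 − 37.62 − 5.673 = 7.46 m.
P₂ = ρgψ₂ = 1000 × 9.81 × 7.46 ≈ 73.2 kPa.

P₂ ≈ 73.2 kPa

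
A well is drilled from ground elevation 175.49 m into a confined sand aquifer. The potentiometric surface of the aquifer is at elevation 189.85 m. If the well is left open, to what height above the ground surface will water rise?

Water rises to the potentiometric surface, so the rise above ground = 189.85 − 175.49 = 14.36 m.

≈ 14.36 m above ground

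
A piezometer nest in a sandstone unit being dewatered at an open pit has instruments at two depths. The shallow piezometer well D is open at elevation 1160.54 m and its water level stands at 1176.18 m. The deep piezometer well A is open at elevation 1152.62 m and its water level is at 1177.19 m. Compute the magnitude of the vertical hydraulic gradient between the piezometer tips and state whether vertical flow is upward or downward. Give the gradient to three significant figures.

|i_v| ≈ 0.128; vertical flow is upward

Total head at well D: h = 1176.18 m (water level in the standpipe).
Total head at well A: h = 1177.19 m.
Δh = h(well D) − h(well A) = 1176.18 − 1177.19 = -1.01 m.
Vertical separation Δz = 1160.54 − 1152.62 = 7.92 m.
|i_v| = |Δh| / Δz = 1.01 / 7.92 = 0.128.
Head is higher in the deep piezometer, so vertical flow is upward (discharge condition).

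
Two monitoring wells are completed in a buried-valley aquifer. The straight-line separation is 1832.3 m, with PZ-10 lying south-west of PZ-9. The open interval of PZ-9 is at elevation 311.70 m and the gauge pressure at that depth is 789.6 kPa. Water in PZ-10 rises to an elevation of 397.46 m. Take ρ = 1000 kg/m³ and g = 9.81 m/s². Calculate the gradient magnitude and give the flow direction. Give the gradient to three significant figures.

i ≈ 0.00288; groundwater flows toward the north-east

Pressure head at PZ-9: ψ = P/(ρg) = 789.6×1000 / (1000 × 9.81) = 80.49 m.
Total head at PZ-9: h = z + ψ = 311.70 + 80.49 = 392.19 m.
Total head at PZ-10: h = 397.46 m (water level in the piezometer is the total head).
Head difference: h(PZ-9) − h(PZ-10) = 392.19 − 397.46 = -5.27 m.
Hydraulic gradient: i = |Δh| / L = 5.27 / 1832.3 = 0.00288.
Flow is from higher to lower head: from PZ-10 toward PZ-9, i.e. toward the north-east.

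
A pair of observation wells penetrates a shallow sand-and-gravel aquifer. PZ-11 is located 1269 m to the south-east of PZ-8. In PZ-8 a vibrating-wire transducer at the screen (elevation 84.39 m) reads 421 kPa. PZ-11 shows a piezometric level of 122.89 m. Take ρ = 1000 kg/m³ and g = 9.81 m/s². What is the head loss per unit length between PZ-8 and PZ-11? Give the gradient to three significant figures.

i ≈ 0.00348 m/m

Pressure head at PZ-8: ψ = P/(ρg) = 421×1000 / (1000 × 9.81) = 42.92 m.
Total head at PZ-8: h = z + ψ = 84.39 + 42.92 = 127.31 m.
Total head at PZ-11: h = 122.89 m (water level in the piezometer is the total head).
Head difference: h(PZ-8) − h(PZ-11) = 127.31 − 122.89 = 4.42 m.
Hydraulic gradient: i = |Δh| / L = 4.42 / 1269 = 0.00348.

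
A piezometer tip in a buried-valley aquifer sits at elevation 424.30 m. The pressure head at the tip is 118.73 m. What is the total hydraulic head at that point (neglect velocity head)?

h = z + ψ = 424.30 + 118.73 = 543.03 m.

h ≈ 543.03 m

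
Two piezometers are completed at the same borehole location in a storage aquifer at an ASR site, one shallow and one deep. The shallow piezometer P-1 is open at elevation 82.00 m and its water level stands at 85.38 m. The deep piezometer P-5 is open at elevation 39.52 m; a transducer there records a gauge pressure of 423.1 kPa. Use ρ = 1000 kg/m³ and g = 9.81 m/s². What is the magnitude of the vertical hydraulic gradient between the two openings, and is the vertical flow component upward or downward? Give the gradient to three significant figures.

Total head at P-1: h = 85.38 m (water level in the standpipe).
Pressure head at P-5: ψ = P/(ρg) = 423.1×1000 / (1000 × 9.81) = 43.13 m.
Total head at P-5: h = z + ψ = 39.52 + 43.13 = 82.65 m.
Δh = h(P-1) − h(P-5) = 85.38 − 82.65 = 2.73 m.
Vertical separation Δz = 82.00 − 39.52 = 42.48 m.
|i_v| = |Δh| / Δz = 2.73 / 42.48 = 0.0643.
Head is higher in the shallow piezometer, so vertical flow is downward (recharge condition).

|i_v| ≈ 0.0643; vertical flow is downward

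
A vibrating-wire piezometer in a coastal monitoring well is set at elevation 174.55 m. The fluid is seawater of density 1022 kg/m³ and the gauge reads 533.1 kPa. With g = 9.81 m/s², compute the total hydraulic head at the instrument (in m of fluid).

ψ = P/(ρg) = 533.1×1000 / (1022 × 9.81) = 53.17 m.
h = z + ψ = 174.55 + 53.17 = 227.72 m.

h ≈ 227.72 m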